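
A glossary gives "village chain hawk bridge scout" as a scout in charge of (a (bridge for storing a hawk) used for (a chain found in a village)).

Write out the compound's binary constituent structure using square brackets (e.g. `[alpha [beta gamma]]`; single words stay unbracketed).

Overall it is a kind of scout; the modifier is "village chain hawk bridge".
Inside "village chain hawk bridge": head "bridge" (specifically "hawk bridge"), modifier "village chain".
Inside "village chain": head "chain", modifier "village".
Inside "hawk bridge": head "bridge", modifier "hawk".
Assembled: [[[village chain] [hawk bridge]] scout].

[[[village chain] [hawk bridge]] scout]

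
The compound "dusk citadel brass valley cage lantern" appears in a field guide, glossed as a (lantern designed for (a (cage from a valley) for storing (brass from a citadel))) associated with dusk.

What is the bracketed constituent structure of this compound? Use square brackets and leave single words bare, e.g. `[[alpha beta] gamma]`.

At the top level: head "lantern" (specifically "citadel brass valley cage lantern"); modifier "dusk".
Inside "citadel brass valley cage lantern": head "lantern", modifier "citadel brass valley cage".
Inside "citadel brass valley cage": head "cage" (specifically "valley cage"), modifier "citadel brass".
Inside "citadel brass": head "brass", modifier "citadel".
Inside "valley cage": head "cage", modifier "valley".
So the structure is [dusk [[[citadel brass] [valley cage]] lantern]].

[dusk [[[citadel brass] [valley cage]] lantern]]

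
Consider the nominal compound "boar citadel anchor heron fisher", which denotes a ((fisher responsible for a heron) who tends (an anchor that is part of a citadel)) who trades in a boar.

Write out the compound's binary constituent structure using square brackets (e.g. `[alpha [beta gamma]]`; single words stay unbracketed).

Overall it is a kind of fisher (specifically "citadel anchor heron fisher"); the modifier is "boar".
Inside "citadel anchor heron fisher": head "fisher" (specifically "heron fisher"), modifier "citadel anchor".
Inside "citadel anchor": head "anchor", modifier "citadel".
Inside "heron fisher": head "fisher", modifier "heron".
Assembled: [boar [[citadel anchor] [heron fisher]]].

[boar [[citadel anchor] [heron fisher]]]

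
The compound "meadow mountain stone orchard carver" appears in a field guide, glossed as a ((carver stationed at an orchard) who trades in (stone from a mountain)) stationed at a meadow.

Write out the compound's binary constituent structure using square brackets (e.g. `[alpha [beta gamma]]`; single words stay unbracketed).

[meadow [[mountain stone] [orchard carver]]]

At the top level: head "carver" (specifically "mountain stone orchard carver"); modifier "meadow".
Inside "mountain stone orchard carver": head "carver" (specifically "orchard carver"), modifier "mountain stone".
Inside "mountain stone": head "stone", modifier "mountain".
Inside "orchard carver": head "carver", modifier "orchard".
So the structure is [meadow [[mountain stone] [orchard carver]]].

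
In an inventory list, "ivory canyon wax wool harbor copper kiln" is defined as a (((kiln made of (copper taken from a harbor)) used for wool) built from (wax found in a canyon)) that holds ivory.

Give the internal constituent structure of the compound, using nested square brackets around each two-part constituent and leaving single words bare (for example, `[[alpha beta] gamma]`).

At the top level: head "kiln" (specifically "canyon wax wool harbor copper kiln"); modifier "ivory".
Inside "canyon wax wool harbor copper kiln": head "kiln" (specifically "wool harbor copper kiln"), modifier "canyon wax".
Inside "canyon wax": head "wax", modifier "canyon".
Inside "wool harbor copper kiln": head "kiln" (specifically "harbor copper kiln"), modifier "wool".
Inside "harbor copper kiln": head "kiln", modifier "harbor copper".
Inside "harbor copper": head "copper", modifier "harbor".
Assembled: [ivory [[canyon wax] [wool [[harbor copper] kiln]]]].

[ivory [[canyon wax] [wool [[harbor copper] kiln]]]]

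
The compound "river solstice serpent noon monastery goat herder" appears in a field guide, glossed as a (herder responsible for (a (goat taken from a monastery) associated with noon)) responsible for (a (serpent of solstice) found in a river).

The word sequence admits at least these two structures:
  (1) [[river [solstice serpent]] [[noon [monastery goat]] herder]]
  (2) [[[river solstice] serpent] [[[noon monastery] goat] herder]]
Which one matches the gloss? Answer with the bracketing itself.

The paraphrase's head is the "herder" part ("noon monastery goat herder"); its modifier is "river solstice serpent".
That top-level split, carried through the inner groups, gives [[river [solstice serpent]] [[noon [monastery goat]] herder]].

[[river [solstice serpent]] [[noon [monastery goat]] herder]]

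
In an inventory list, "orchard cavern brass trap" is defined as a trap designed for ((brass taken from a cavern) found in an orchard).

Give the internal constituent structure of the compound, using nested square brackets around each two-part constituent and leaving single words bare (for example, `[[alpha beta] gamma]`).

[[orchard [cavern brass]] trap]

Whole compound: head "trap", modifier "orchard cavern brass".
"orchard cavern brass" → head "brass" (specifically "cavern brass"), modifier "orchard".
"cavern brass" → head "brass", modifier "cavern".
Assembled: [[orchard [cavern brass]] trap].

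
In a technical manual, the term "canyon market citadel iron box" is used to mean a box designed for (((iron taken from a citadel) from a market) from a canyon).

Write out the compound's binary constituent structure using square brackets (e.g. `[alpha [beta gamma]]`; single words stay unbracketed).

The outermost head in the paraphrase is "box", modified by "canyon market citadel iron".
"canyon market citadel iron" → head "iron" (specifically "market citadel iron"), modifier "canyon".
"market citadel iron" → head "iron" (specifically "citadel iron"), modifier "market".
"citadel iron" → head "iron", modifier "citadel".
Putting it together: [[canyon [market [citadel iron]]] box].

[[canyon [market [citadel iron]]] box]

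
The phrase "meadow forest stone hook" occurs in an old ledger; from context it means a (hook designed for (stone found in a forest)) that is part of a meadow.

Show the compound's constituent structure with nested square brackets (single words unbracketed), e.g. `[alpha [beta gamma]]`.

The outermost head in the paraphrase is "hook" (specifically "forest stone hook"), modified by "meadow".
Within "forest stone hook", the head is "hook" and the modifier is "forest stone".
Within "forest stone", the head is "stone" and the modifier is "forest".
Assembled: [meadow [[forest stone] hook]].

[meadow [[forest stone] hook]]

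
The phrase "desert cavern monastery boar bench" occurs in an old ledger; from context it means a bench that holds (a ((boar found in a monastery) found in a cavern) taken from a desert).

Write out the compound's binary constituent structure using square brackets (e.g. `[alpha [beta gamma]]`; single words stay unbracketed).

Overall it is a kind of bench; the modifier is "desert cavern monastery boar".
Inside "desert cavern monastery boar": head "boar" (specifically "cavern monastery boar"), modifier "desert".
Inside "cavern monastery boar": head "boar" (specifically "monastery boar"), modifier "cavern".
Inside "monastery boar": head "boar", modifier "monastery".
So the structure is [[desert [cavern [monastery boar]]] bench].

[[desert [cavern [monastery boar]]] bench]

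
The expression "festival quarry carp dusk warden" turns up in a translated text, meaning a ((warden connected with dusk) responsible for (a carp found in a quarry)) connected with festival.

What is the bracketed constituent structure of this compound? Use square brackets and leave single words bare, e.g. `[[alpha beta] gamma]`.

[festival [[quarry carp] [dusk warden]]]

Whole compound: head "warden" (specifically "quarry carp dusk warden"), modifier "festival".
Within "quarry carp dusk warden", the head is "warden" (specifically "dusk warden") and the modifier is "quarry carp".
Within "quarry carp", the head is "carp" and the modifier is "quarry".
Within "dusk warden", the head is "warden" and the modifier is "dusk".
Putting it together: [festival [[quarry carp] [dusk warden]]].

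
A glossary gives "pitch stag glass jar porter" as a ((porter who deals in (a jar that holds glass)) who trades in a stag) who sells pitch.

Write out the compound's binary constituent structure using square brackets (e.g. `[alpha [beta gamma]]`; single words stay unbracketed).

The outermost head in the paraphrase is "porter" (specifically "stag glass jar porter"), modified by "pitch".
Within "stag glass jar porter", the head is "porter" (specifically "glass jar porter") and the modifier is "stag".
Within "glass jar porter", the head is "porter" and the modifier is "glass jar".
Within "glass jar", the head is "jar" and the modifier is "glass".
So the structure is [pitch [stag [[glass jar] porter]]].

[pitch [stag [[glass jar] porter]]]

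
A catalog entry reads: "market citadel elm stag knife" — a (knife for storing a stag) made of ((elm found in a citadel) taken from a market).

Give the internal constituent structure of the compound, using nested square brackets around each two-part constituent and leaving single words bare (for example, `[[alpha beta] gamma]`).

[[market [citadel elm]] [stag knife]]

Whole compound: head "knife" (specifically "stag knife"), modifier "market citadel elm".
Within "market citadel elm", the head is "elm" (specifically "citadel elm") and the modifier is "market".
Within "citadel elm", the head is "elm" and the modifier is "citadel".
Within "stag knife", the head is "knife" and the modifier is "stag".
Assembled: [[market [citadel elm]] [stag knife]].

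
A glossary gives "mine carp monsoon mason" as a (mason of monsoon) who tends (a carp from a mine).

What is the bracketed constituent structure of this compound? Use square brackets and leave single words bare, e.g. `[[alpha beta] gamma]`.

[[mine carp] [monsoon mason]]

The outermost head in the paraphrase is "mason" (specifically "monsoon mason"), modified by "mine carp".
Inside "mine carp": head "carp", modifier "mine".
Inside "monsoon mason": head "mason", modifier "monsoon".
Assembled: [[mine carp] [monsoon mason]].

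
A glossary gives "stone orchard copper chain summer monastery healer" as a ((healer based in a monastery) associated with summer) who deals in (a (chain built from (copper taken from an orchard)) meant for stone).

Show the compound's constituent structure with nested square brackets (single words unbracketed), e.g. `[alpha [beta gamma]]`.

Whole compound: head "healer" (specifically "summer monastery healer"), modifier "stone orchard copper chain".
Within "stone orchard copper chain", the head is "chain" (specifically "orchard copper chain") and the modifier is "stone".
Within "orchard copper chain", the head is "chain" and the modifier is "orchard copper".
Within "orchard copper", the head is "copper" and the modifier is "orchard".
Within "summer monastery healer", the head is "healer" (specifically "monastery healer") and the modifier is "summer".
Within "monastery healer", the head is "healer" and the modifier is "monastery".
Putting it together: [[stone [[orchard copper] chain]] [summer [monastery healer]]].

[[stone [[orchard copper] chain]] [summer [monastery healer]]]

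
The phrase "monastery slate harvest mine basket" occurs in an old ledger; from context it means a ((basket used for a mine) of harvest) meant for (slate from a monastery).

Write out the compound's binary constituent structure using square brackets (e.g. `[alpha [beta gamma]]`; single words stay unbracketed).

[[monastery slate] [harvest [mine basket]]]

Overall it is a kind of basket (specifically "harvest mine basket"); the modifier is "monastery slate".
Within "monastery slate", the head is "slate" and the modifier is "monastery".
Within "harvest mine basket", the head is "basket" (specifically "mine basket") and the modifier is "harvest".
Within "mine basket", the head is "basket" and the modifier is "mine".
So the structure is [[monastery slate] [harvest [mine basket]]].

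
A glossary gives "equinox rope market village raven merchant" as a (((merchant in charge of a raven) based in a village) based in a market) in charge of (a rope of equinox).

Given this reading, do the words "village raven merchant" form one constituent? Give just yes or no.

The paraphrase groups the words so that "village raven merchant" is one unit: it corresponds to a single parenthesized sub-phrase.
The full structure is [[equinox rope] [market [village [raven merchant]]]], in which [village raven merchant] is a constituent.

yes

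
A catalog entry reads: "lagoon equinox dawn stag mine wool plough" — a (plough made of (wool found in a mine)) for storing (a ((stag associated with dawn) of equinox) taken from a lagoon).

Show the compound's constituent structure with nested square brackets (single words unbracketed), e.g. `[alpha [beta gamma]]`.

[[lagoon [equinox [dawn stag]]] [[mine wool] plough]]

Overall it is a kind of plough (specifically "mine wool plough"); the modifier is "lagoon equinox dawn stag".
"lagoon equinox dawn stag" → head "stag" (specifically "equinox dawn stag"), modifier "lagoon".
"equinox dawn stag" → head "stag" (specifically "dawn stag"), modifier "equinox".
"dawn stag" → head "stag", modifier "dawn".
"mine wool plough" → head "plough", modifier "mine wool".
"mine wool" → head "wool", modifier "mine".
Assembled: [[lagoon [equinox [dawn stag]]] [[mine wool] plough]].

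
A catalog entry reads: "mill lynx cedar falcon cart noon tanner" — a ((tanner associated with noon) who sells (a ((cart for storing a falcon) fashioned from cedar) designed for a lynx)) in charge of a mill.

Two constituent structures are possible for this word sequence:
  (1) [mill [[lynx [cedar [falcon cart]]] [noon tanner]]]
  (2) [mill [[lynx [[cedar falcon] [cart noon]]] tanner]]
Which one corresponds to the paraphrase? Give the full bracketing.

[mill [[lynx [cedar [falcon cart]]] [noon tanner]]]

The paraphrase's head is the "tanner" part ("lynx cedar falcon cart noon tanner"); its modifier is "mill".
That top-level split, carried through the inner groups, gives [mill [[lynx [cedar [falcon cart]]] [noon tanner]]].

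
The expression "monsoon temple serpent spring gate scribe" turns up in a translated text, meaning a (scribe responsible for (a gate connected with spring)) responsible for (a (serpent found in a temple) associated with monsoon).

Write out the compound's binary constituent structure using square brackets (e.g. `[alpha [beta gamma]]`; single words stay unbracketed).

[[monsoon [temple serpent]] [[spring gate] scribe]]

Overall it is a kind of scribe (specifically "spring gate scribe"); the modifier is "monsoon temple serpent".
Inside "monsoon temple serpent": head "serpent" (specifically "temple serpent"), modifier "monsoon".
Inside "temple serpent": head "serpent", modifier "temple".
Inside "spring gate scribe": head "scribe", modifier "spring gate".
Inside "spring gate": head "gate", modifier "spring".
So the structure is [[monsoon [temple serpent]] [[spring gate] scribe]].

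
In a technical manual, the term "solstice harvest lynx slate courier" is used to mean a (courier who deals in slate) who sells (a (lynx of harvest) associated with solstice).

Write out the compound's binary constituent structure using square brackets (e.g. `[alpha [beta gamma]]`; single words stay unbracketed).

[[solstice [harvest lynx]] [slate courier]]

Whole compound: head "courier" (specifically "slate courier"), modifier "solstice harvest lynx".
"solstice harvest lynx" → head "lynx" (specifically "harvest lynx"), modifier "solstice".
"harvest lynx" → head "lynx", modifier "harvest".
"slate courier" → head "courier", modifier "slate".
So the structure is [[solstice [harvest lynx]] [slate courier]].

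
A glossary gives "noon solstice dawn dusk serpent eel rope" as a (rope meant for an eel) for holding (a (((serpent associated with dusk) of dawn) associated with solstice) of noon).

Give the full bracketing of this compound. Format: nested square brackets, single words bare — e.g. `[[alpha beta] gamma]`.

Overall it is a kind of rope (specifically "eel rope"); the modifier is "noon solstice dawn dusk serpent".
Within "noon solstice dawn dusk serpent", the head is "serpent" (specifically "solstice dawn dusk serpent") and the modifier is "noon".
Within "solstice dawn dusk serpent", the head is "serpent" (specifically "dawn dusk serpent") and the modifier is "solstice".
Within "dawn dusk serpent", the head is "serpent" (specifically "dusk serpent") and the modifier is "dawn".
Within "dusk serpent", the head is "serpent" and the modifier is "dusk".
Within "eel rope", the head is "rope" and the modifier is "eel".
So the structure is [[noon [solstice [dawn [dusk serpent]]]] [eel rope]].

[[noon [solstice [dawn [dusk serpent]]]] [eel rope]]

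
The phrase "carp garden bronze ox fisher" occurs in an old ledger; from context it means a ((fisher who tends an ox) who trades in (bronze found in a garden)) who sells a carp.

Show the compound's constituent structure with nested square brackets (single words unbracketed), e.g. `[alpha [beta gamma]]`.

Whole compound: head "fisher" (specifically "garden bronze ox fisher"), modifier "carp".
Inside "garden bronze ox fisher": head "fisher" (specifically "ox fisher"), modifier "garden bronze".
Inside "garden bronze": head "bronze", modifier "garden".
Inside "ox fisher": head "fisher", modifier "ox".
Putting it together: [carp [[garden bronze] [ox fisher]]].

[carp [[garden bronze] [ox fisher]]]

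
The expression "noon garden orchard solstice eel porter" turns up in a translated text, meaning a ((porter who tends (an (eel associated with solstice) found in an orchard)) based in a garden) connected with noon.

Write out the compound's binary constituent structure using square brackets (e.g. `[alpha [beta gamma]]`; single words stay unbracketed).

Overall it is a kind of porter (specifically "garden orchard solstice eel porter"); the modifier is "noon".
Inside "garden orchard solstice eel porter": head "porter" (specifically "orchard solstice eel porter"), modifier "garden".
Inside "orchard solstice eel porter": head "porter", modifier "orchard solstice eel".
Inside "orchard solstice eel": head "eel" (specifically "solstice eel"), modifier "orchard".
Inside "solstice eel": head "eel", modifier "solstice".
Putting it together: [noon [garden [[orchard [solstice eel]] porter]]].

[noon [garden [[orchard [solstice eel]] porter]]]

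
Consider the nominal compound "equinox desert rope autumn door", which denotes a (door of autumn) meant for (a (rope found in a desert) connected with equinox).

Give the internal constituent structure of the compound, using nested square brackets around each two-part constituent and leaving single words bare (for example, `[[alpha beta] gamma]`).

Overall it is a kind of door (specifically "autumn door"); the modifier is "equinox desert rope".
Within "equinox desert rope", the head is "rope" (specifically "desert rope") and the modifier is "equinox".
Within "desert rope", the head is "rope" and the modifier is "desert".
Within "autumn door", the head is "door" and the modifier is "autumn".
Assembled: [[equinox [desert rope]] [autumn door]].

[[equinox [desert rope]] [autumn door]]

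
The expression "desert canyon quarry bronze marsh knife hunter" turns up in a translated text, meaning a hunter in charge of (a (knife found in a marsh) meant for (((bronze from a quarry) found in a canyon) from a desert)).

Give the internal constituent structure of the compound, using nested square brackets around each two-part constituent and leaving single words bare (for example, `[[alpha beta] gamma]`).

[[[desert [canyon [quarry bronze]]] [marsh knife]] hunter]

Overall it is a kind of hunter; the modifier is "desert canyon quarry bronze marsh knife".
Within "desert canyon quarry bronze marsh knife", the head is "knife" (specifically "marsh knife") and the modifier is "desert canyon quarry bronze".
Within "desert canyon quarry bronze", the head is "bronze" (specifically "canyon quarry bronze") and the modifier is "desert".
Within "canyon quarry bronze", the head is "bronze" (specifically "quarry bronze") and the modifier is "canyon".
Within "quarry bronze", the head is "bronze" and the modifier is "quarry".
Within "marsh knife", the head is "knife" and the modifier is "marsh".
Assembled: [[[desert [canyon [quarry bronze]]] [marsh knife]] hunter].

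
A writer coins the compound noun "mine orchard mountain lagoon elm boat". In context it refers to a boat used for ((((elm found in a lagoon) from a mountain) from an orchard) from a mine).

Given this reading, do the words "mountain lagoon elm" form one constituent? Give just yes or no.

The paraphrase groups the words so that "mountain lagoon elm" is one unit: it corresponds to a single parenthesized sub-phrase.
The full structure is [[mine [orchard [mountain [lagoon elm]]]] boat], in which [mountain lagoon elm] is a constituent.

yes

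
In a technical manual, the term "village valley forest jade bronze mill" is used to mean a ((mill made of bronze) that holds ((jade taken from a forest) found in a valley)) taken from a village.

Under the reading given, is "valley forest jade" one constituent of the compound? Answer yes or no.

yes

The paraphrase groups the words so that "valley forest jade" is one unit: it corresponds to a single parenthesized sub-phrase.
The full structure is [village [[valley [forest jade]] [bronze mill]]], in which [valley forest jade] is a constituent.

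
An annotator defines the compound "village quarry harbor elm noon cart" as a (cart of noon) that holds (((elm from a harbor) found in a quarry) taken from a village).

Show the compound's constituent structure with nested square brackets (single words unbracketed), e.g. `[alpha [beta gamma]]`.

[[village [quarry [harbor elm]]] [noon cart]]

Overall it is a kind of cart (specifically "noon cart"); the modifier is "village quarry harbor elm".
"village quarry harbor elm" → head "elm" (specifically "quarry harbor elm"), modifier "village".
"quarry harbor elm" → head "elm" (specifically "harbor elm"), modifier "quarry".
"harbor elm" → head "elm", modifier "harbor".
"noon cart" → head "cart", modifier "noon".
Assembled: [[village [quarry [harbor elm]]] [noon cart]].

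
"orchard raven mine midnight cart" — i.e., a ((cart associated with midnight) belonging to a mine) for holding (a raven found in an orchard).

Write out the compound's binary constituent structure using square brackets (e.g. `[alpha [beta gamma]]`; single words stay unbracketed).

[[orchard raven] [mine [midnight cart]]]

Whole compound: head "cart" (specifically "mine midnight cart"), modifier "orchard raven".
"orchard raven" → head "raven", modifier "orchard".
"mine midnight cart" → head "cart" (specifically "midnight cart"), modifier "mine".
"midnight cart" → head "cart", modifier "midnight".
Assembled: [[orchard raven] [mine [midnight cart]]].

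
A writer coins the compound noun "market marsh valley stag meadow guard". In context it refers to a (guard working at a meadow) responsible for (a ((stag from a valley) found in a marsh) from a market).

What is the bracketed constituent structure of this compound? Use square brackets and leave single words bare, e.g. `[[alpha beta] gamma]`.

[[market [marsh [valley stag]]] [meadow guard]]

Whole compound: head "guard" (specifically "meadow guard"), modifier "market marsh valley stag".
Inside "market marsh valley stag": head "stag" (specifically "marsh valley stag"), modifier "market".
Inside "marsh valley stag": head "stag" (specifically "valley stag"), modifier "marsh".
Inside "valley stag": head "stag", modifier "valley".
Inside "meadow guard": head "guard", modifier "meadow".
Putting it together: [[market [marsh [valley stag]]] [meadow guard]].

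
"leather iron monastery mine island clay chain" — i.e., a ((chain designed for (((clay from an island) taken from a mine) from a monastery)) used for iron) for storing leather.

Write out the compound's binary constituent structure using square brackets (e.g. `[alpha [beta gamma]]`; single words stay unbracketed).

[leather [iron [[monastery [mine [island clay]]] chain]]]

The outermost head in the paraphrase is "chain" (specifically "iron monastery mine island clay chain"), modified by "leather".
Inside "iron monastery mine island clay chain": head "chain" (specifically "monastery mine island clay chain"), modifier "iron".
Inside "monastery mine island clay chain": head "chain", modifier "monastery mine island clay".
Inside "monastery mine island clay": head "clay" (specifically "mine island clay"), modifier "monastery".
Inside "mine island clay": head "clay" (specifically "island clay"), modifier "mine".
Inside "island clay": head "clay", modifier "island".
Assembled: [leather [iron [[monastery [mine [island clay]]] chain]]].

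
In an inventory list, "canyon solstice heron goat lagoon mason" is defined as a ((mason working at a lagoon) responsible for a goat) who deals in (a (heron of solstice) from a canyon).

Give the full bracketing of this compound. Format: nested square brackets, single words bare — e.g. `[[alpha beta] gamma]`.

At the top level: head "mason" (specifically "goat lagoon mason"); modifier "canyon solstice heron".
"canyon solstice heron" → head "heron" (specifically "solstice heron"), modifier "canyon".
"solstice heron" → head "heron", modifier "solstice".
"goat lagoon mason" → head "mason" (specifically "lagoon mason"), modifier "goat".
"lagoon mason" → head "mason", modifier "lagoon".
Putting it together: [[canyon [solstice heron]] [goat [lagoon mason]]].

[[canyon [solstice heron]] [goat [lagoon mason]]]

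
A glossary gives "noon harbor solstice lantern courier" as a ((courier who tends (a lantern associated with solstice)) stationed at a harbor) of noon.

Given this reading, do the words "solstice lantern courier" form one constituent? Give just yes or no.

yes

The paraphrase groups the words so that "solstice lantern courier" is one unit: it corresponds to a single parenthesized sub-phrase.
The full structure is [noon [harbor [[solstice lantern] courier]]], in which [solstice lantern courier] is a constituent.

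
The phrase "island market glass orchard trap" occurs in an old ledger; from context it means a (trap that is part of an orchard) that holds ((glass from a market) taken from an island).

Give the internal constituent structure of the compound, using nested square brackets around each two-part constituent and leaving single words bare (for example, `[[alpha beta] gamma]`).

[[island [market glass]] [orchard trap]]

At the top level: head "trap" (specifically "orchard trap"); modifier "island market glass".
Inside "island market glass": head "glass" (specifically "market glass"), modifier "island".
Inside "market glass": head "glass", modifier "market".
Inside "orchard trap": head "trap", modifier "orchard".
Assembled: [[island [market glass]] [orchard trap]].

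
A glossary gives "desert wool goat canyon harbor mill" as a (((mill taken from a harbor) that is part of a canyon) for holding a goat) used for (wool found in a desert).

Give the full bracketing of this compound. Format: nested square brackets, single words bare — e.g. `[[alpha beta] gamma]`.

At the top level: head "mill" (specifically "goat canyon harbor mill"); modifier "desert wool".
Inside "desert wool": head "wool", modifier "desert".
Inside "goat canyon harbor mill": head "mill" (specifically "canyon harbor mill"), modifier "goat".
Inside "canyon harbor mill": head "mill" (specifically "harbor mill"), modifier "canyon".
Inside "harbor mill": head "mill", modifier "harbor".
So the structure is [[desert wool] [goat [canyon [harbor mill]]]].

[[desert wool] [goat [canyon [harbor mill]]]]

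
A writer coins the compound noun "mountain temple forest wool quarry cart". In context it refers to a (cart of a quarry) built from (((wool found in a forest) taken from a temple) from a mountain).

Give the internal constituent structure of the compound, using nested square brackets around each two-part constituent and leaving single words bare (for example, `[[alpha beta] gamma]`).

The outermost head in the paraphrase is "cart" (specifically "quarry cart"), modified by "mountain temple forest wool".
Inside "mountain temple forest wool": head "wool" (specifically "temple forest wool"), modifier "mountain".
Inside "temple forest wool": head "wool" (specifically "forest wool"), modifier "temple".
Inside "forest wool": head "wool", modifier "forest".
Inside "quarry cart": head "cart", modifier "quarry".
Assembled: [[mountain [temple [forest wool]]] [quarry cart]].

[[mountain [temple [forest wool]]] [quarry cart]]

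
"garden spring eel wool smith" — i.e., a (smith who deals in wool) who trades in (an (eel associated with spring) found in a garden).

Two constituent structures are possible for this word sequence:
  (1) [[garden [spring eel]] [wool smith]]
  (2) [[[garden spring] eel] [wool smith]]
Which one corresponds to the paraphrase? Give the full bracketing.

[[garden [spring eel]] [wool smith]]

The paraphrase's head is the "smith" part ("wool smith"); its modifier is "garden spring eel".
That top-level split, carried through the inner groups, gives [[garden [spring eel]] [wool smith]].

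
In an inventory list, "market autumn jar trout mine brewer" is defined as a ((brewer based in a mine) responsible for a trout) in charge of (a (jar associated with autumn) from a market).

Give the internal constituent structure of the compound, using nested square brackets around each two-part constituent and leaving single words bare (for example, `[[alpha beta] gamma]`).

Overall it is a kind of brewer (specifically "trout mine brewer"); the modifier is "market autumn jar".
Within "market autumn jar", the head is "jar" (specifically "autumn jar") and the modifier is "market".
Within "autumn jar", the head is "jar" and the modifier is "autumn".
Within "trout mine brewer", the head is "brewer" (specifically "mine brewer") and the modifier is "trout".
Within "mine brewer", the head is "brewer" and the modifier is "mine".
So the structure is [[market [autumn jar]] [trout [mine brewer]]].

[[market [autumn jar]] [trout [mine brewer]]]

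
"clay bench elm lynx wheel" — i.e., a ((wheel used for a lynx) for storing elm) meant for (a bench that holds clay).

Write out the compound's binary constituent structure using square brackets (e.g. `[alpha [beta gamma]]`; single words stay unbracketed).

[[clay bench] [elm [lynx wheel]]]

At the top level: head "wheel" (specifically "elm lynx wheel"); modifier "clay bench".
Inside "clay bench": head "bench", modifier "clay".
Inside "elm lynx wheel": head "wheel" (specifically "lynx wheel"), modifier "elm".
Inside "lynx wheel": head "wheel", modifier "lynx".
Putting it together: [[clay bench] [elm [lynx wheel]]].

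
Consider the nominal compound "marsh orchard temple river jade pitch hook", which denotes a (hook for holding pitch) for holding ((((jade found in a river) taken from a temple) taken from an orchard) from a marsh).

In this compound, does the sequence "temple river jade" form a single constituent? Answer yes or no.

yes

The paraphrase groups the words so that "temple river jade" is one unit: it corresponds to a single parenthesized sub-phrase.
The full structure is [[marsh [orchard [temple [river jade]]]] [pitch hook]], in which [temple river jade] is a constituent.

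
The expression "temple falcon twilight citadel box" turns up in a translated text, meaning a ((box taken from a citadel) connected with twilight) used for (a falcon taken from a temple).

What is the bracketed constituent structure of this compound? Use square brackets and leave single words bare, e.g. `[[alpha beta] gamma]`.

[[temple falcon] [twilight [citadel box]]]

At the top level: head "box" (specifically "twilight citadel box"); modifier "temple falcon".
Inside "temple falcon": head "falcon", modifier "temple".
Inside "twilight citadel box": head "box" (specifically "citadel box"), modifier "twilight".
Inside "citadel box": head "box", modifier "citadel".
Putting it together: [[temple falcon] [twilight [citadel box]]].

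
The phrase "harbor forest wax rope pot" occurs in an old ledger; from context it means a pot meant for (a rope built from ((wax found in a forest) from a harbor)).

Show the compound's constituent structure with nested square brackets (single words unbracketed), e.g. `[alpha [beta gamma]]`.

The outermost head in the paraphrase is "pot", modified by "harbor forest wax rope".
Within "harbor forest wax rope", the head is "rope" and the modifier is "harbor forest wax".
Within "harbor forest wax", the head is "wax" (specifically "forest wax") and the modifier is "harbor".
Within "forest wax", the head is "wax" and the modifier is "forest".
Assembled: [[[harbor [forest wax]] rope] pot].

[[[harbor [forest wax]] rope] pot]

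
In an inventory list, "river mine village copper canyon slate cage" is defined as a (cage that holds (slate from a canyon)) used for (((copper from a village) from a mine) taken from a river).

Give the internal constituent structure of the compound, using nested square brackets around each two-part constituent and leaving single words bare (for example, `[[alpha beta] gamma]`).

At the top level: head "cage" (specifically "canyon slate cage"); modifier "river mine village copper".
"river mine village copper" → head "copper" (specifically "mine village copper"), modifier "river".
"mine village copper" → head "copper" (specifically "village copper"), modifier "mine".
"village copper" → head "copper", modifier "village".
"canyon slate cage" → head "cage", modifier "canyon slate".
"canyon slate" → head "slate", modifier "canyon".
Putting it together: [[river [mine [village copper]]] [[canyon slate] cage]].

[[river [mine [village copper]]] [[canyon slate] cage]]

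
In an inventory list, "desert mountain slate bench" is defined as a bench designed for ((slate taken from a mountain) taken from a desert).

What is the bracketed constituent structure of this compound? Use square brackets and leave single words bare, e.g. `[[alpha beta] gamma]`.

[[desert [mountain slate]] bench]

Whole compound: head "bench", modifier "desert mountain slate".
Inside "desert mountain slate": head "slate" (specifically "mountain slate"), modifier "desert".
Inside "mountain slate": head "slate", modifier "mountain".
Assembled: [[desert [mountain slate]] bench].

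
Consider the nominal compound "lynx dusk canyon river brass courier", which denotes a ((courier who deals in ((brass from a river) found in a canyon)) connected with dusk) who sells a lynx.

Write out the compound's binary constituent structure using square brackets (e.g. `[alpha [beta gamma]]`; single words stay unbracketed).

[lynx [dusk [[canyon [river brass]] courier]]]

The outermost head in the paraphrase is "courier" (specifically "dusk canyon river brass courier"), modified by "lynx".
Within "dusk canyon river brass courier", the head is "courier" (specifically "canyon river brass courier") and the modifier is "dusk".
Within "canyon river brass courier", the head is "courier" and the modifier is "canyon river brass".
Within "canyon river brass", the head is "brass" (specifically "river brass") and the modifier is "canyon".
Within "river brass", the head is "brass" and the modifier is "river".
So the structure is [lynx [dusk [[canyon [river brass]] courier]]].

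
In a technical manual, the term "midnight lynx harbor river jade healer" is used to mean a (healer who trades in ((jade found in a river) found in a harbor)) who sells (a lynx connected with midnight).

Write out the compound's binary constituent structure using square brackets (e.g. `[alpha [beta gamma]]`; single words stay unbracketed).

[[midnight lynx] [[harbor [river jade]] healer]]

At the top level: head "healer" (specifically "harbor river jade healer"); modifier "midnight lynx".
Inside "midnight lynx": head "lynx", modifier "midnight".
Inside "harbor river jade healer": head "healer", modifier "harbor river jade".
Inside "harbor river jade": head "jade" (specifically "river jade"), modifier "harbor".
Inside "river jade": head "jade", modifier "river".
Assembled: [[midnight lynx] [[harbor [river jade]] healer]].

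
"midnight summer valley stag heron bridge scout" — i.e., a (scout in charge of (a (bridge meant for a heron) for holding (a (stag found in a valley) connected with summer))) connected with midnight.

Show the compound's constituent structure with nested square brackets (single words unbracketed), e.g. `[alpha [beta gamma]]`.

[midnight [[[summer [valley stag]] [heron bridge]] scout]]

At the top level: head "scout" (specifically "summer valley stag heron bridge scout"); modifier "midnight".
"summer valley stag heron bridge scout" → head "scout", modifier "summer valley stag heron bridge".
"summer valley stag heron bridge" → head "bridge" (specifically "heron bridge"), modifier "summer valley stag".
"summer valley stag" → head "stag" (specifically "valley stag"), modifier "summer".
"valley stag" → head "stag", modifier "valley".
"heron bridge" → head "bridge", modifier "heron".
So the structure is [midnight [[[summer [valley stag]] [heron bridge]] scout]].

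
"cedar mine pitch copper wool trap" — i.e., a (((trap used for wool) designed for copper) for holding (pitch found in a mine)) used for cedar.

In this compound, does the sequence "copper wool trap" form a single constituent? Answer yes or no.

yes

The paraphrase groups the words so that "copper wool trap" is one unit: it corresponds to a single parenthesized sub-phrase.
The full structure is [cedar [[mine pitch] [copper [wool trap]]]], in which [copper wool trap] is a constituent.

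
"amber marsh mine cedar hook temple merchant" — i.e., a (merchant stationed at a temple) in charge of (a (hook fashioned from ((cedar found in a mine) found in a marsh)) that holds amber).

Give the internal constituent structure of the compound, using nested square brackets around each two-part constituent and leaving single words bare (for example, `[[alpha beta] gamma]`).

[[amber [[marsh [mine cedar]] hook]] [temple merchant]]

Overall it is a kind of merchant (specifically "temple merchant"); the modifier is "amber marsh mine cedar hook".
"amber marsh mine cedar hook" → head "hook" (specifically "marsh mine cedar hook"), modifier "amber".
"marsh mine cedar hook" → head "hook", modifier "marsh mine cedar".
"marsh mine cedar" → head "cedar" (specifically "mine cedar"), modifier "marsh".
"mine cedar" → head "cedar", modifier "mine".
"temple merchant" → head "merchant", modifier "temple".
So the structure is [[amber [[marsh [mine cedar]] hook]] [temple merchant]].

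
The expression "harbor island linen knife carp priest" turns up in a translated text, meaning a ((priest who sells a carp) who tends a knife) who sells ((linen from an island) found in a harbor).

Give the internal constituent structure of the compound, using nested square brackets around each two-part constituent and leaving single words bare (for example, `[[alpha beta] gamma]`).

[[harbor [island linen]] [knife [carp priest]]]

The outermost head in the paraphrase is "priest" (specifically "knife carp priest"), modified by "harbor island linen".
Inside "harbor island linen": head "linen" (specifically "island linen"), modifier "harbor".
Inside "island linen": head "linen", modifier "island".
Inside "knife carp priest": head "priest" (specifically "carp priest"), modifier "knife".
Inside "carp priest": head "priest", modifier "carp".
Assembled: [[harbor [island linen]] [knife [carp priest]]].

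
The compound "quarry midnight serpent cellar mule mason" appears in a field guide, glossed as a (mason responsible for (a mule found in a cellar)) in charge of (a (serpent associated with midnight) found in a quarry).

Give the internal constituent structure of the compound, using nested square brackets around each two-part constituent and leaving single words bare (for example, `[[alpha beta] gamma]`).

[[quarry [midnight serpent]] [[cellar mule] mason]]

Whole compound: head "mason" (specifically "cellar mule mason"), modifier "quarry midnight serpent".
Within "quarry midnight serpent", the head is "serpent" (specifically "midnight serpent") and the modifier is "quarry".
Within "midnight serpent", the head is "serpent" and the modifier is "midnight".
Within "cellar mule mason", the head is "mason" and the modifier is "cellar mule".
Within "cellar mule", the head is "mule" and the modifier is "cellar".
Putting it together: [[quarry [midnight serpent]] [[cellar mule] mason]].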